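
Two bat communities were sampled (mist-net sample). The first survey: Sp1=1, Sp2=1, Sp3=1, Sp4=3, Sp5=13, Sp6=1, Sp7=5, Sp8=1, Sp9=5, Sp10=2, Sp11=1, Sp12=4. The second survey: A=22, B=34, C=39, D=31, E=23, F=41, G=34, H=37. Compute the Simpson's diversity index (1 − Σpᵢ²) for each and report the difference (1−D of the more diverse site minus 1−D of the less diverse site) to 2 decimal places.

0.05

The first survey: N=38, proportions 0.0263, 0.0263, 0.0263, 0.0789, 0.3421, 0.0263, 0.1316, 0.0263, 0.1316, 0.0526, 0.0263, 0.1053, giving 1−D = 0.8241 (working shown to 4 dp, full precision carried).
The second survey: N=261, proportions 0.0843, 0.1303, 0.1494, 0.1188, 0.0881, 0.1571, 0.1303, 0.1418, giving 1−D = 0.8700.
Difference = |0.8241 − 0.8700| = 0.0459, i.e. 0.05 to 2 decimal places.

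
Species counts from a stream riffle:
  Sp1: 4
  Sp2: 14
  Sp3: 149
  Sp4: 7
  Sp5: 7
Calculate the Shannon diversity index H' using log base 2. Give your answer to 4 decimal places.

1.0012

Total N = 4+14+149+7+7 = 181, so the proportions are 0.022099, 0.077348, 0.823204, 0.038674, 0.038674 (working shown to 6 dp, full precision carried).
Each pᵢ log₂ pᵢ term: 0.022099×(-5.499846)=-0.121544, 0.077348×(-3.692491)=-0.285607, 0.823204×(-0.280677)=-0.231055, 0.038674×(-4.692491)=-0.181478, 0.038674×(-4.692491)=-0.181478.
Sum = -1.001161, so H' = 1.0012.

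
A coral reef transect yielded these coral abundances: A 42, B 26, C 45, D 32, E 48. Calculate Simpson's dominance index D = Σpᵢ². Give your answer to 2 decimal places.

Total N = 42+26+45+32+48 = 193, so the proportions are 0.2176, 0.1347, 0.2332, 0.1658, 0.2487 (working shown to 4 dp, full precision carried).
D = 0.2176² + 0.1347² + 0.2332² + 0.1658² + 0.2487² = 0.0474 + 0.0181 + 0.0544 + 0.0275 + 0.0619 = 0.2092.
To 2 decimal places, D = 0.21.

0.21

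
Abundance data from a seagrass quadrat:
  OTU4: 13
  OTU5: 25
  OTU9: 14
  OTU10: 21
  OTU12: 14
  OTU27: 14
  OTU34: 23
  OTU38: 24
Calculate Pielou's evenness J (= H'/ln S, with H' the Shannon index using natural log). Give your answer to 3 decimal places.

0.983

Total N = 13+25+14+21+14+14+23+24 = 148, so the proportions are 0.08784, 0.16892, 0.09459, 0.14189, 0.09459, 0.09459, 0.15541, 0.16216 (working shown to 5 dp, full precision carried).
H' = −Σ pᵢ ln pᵢ = −((-0.21364) + (-0.30039) + (-0.22307) + (-0.27707) + (-0.22307) + (-0.22307) + (-0.28932) + (-0.29500)) = 2.04464.
With S = 8 species, ln S = 2.07944, so J = 2.04464/2.07944 = 0.98326, i.e. 0.983 to 3 decimal places.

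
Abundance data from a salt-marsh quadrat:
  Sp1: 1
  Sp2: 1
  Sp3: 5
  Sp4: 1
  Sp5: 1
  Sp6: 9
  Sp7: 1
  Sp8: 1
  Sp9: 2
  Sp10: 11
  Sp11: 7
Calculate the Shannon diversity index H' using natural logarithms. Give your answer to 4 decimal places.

1.9587

Total N = 1+1+5+1+1+9+1+1+2+11+7 = 40, so the proportions are 0.025, 0.025, 0.125, 0.025, 0.025, 0.225, 0.025, 0.025, 0.05, 0.275, 0.175 (working shown to 6 dp, full precision carried).
Each pᵢ ln pᵢ term: 0.025×(-3.688879)=-0.092222, 0.025×(-3.688879)=-0.092222, 0.125×(-2.079442)=-0.259930, 0.025×(-3.688879)=-0.092222, 0.025×(-3.688879)=-0.092222, 0.225×(-1.491655)=-0.335622, 0.025×(-3.688879)=-0.092222, 0.025×(-3.688879)=-0.092222, 0.05×(-2.995732)=-0.149787, 0.275×(-1.290984)=-0.355021, 0.175×(-1.742969)=-0.305020.
Sum = -1.958711, so H' = 1.9587.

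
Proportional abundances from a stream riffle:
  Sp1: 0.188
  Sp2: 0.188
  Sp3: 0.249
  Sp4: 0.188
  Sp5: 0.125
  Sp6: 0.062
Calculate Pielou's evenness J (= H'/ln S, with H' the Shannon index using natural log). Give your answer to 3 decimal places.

0.961

H' = −Σ pᵢ ln pᵢ = −((-0.31421) + (-0.31421) + (-0.34619) + (-0.31421) + (-0.25993) + (-0.17240)) = 1.72113 (working shown to 5 dp, full precision carried).
With S = 6 species, ln S = 1.79176, so J = 1.72113/1.79176 = 0.96058, i.e. 0.961 to 3 decimal places.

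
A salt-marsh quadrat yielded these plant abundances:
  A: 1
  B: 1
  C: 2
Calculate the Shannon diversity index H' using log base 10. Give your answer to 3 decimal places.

Total N = 1+1+2 = 4, so the proportions are 0.25, 0.25, 0.5 (working shown to 5 dp, full precision carried).
Each pᵢ log₁₀ pᵢ term: 0.25×(-0.60206)=-0.15051, 0.25×(-0.60206)=-0.15051, 0.5×(-0.30103)=-0.15051.
Sum = -0.45154, so H' = 0.452.

0.452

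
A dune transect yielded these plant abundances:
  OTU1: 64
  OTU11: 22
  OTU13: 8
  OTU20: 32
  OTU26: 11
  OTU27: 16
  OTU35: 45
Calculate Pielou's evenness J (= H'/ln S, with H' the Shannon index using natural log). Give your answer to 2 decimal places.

Total N = 64+22+8+32+11+16+45 = 198, so the proportions are 0.3232, 0.1111, 0.0404, 0.1616, 0.0556, 0.0808, 0.2273 (working shown to 4 dp, full precision carried).
H' = −Σ pᵢ ln pᵢ = −((-0.3651) + (-0.2441) + (-0.1296) + (-0.2946) + (-0.1606) + (-0.2033) + (-0.3367)) = 1.7340.
With S = 7 species, ln S = 1.9459, so J = 1.7340/1.9459 = 0.8911, i.e. 0.89 to 2 decimal places.

0.89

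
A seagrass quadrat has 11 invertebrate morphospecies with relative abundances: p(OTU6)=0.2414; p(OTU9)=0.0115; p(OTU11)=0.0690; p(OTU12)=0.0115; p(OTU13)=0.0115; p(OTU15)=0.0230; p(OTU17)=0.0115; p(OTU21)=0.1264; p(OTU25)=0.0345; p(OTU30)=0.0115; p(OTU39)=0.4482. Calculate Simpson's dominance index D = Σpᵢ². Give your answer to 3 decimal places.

D = 0.2414² + 0.0115² + 0.069² + 0.0115² + 0.0115² + 0.023² + 0.0115² + 0.1264² + 0.0345² + 0.0115² + 0.4482² = 0.05827 + 0.00013 + 0.00476 + 0.00013 + 0.00013 + 0.00053 + 0.00013 + 0.01598 + 0.00119 + 0.00013 + 0.20088 = 0.28228 (working shown to 5 dp, full precision carried).
To 3 decimal places, D = 0.282.

0.282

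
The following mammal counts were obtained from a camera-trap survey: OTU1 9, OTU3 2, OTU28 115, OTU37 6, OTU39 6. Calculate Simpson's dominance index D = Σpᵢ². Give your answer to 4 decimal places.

0.7027

Total N = 9+2+115+6+6 = 138, so the proportions are 0.065217, 0.014493, 0.833333, 0.043478, 0.043478 (working shown to 6 dp, full precision carried).
D = 0.065217² + 0.014493² + 0.833333² + 0.043478² + 0.043478² = 0.004253 + 0.000210 + 0.694444 + 0.001890 + 0.001890 = 0.702689.
To 4 decimal places, D = 0.7027.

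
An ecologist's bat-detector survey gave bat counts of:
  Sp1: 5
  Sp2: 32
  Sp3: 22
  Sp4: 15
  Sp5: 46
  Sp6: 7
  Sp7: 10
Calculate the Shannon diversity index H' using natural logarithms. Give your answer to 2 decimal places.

1.71

Total N = 5+32+22+15+46+7+10 = 137, so the proportions are 0.0365, 0.2336, 0.1606, 0.1095, 0.3358, 0.0511, 0.073 (working shown to 4 dp, full precision carried).
Each pᵢ ln pᵢ term: 0.0365×(-3.3105)=-0.1208, 0.2336×(-1.4542)=-0.3397, 0.1606×(-1.8289)=-0.2937, 0.1095×(-2.2119)=-0.2422, 0.3358×(-1.0913)=-0.3664, 0.0511×(-2.9741)=-0.1520, 0.073×(-2.6174)=-0.1911.
Sum = -1.7058, so H' = 1.71.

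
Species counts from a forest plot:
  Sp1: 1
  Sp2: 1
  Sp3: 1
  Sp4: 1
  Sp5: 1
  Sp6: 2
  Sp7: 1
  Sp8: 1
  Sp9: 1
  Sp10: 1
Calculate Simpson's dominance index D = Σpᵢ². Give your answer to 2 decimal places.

0.11

Total N = 1+1+1+1+1+2+1+1+1+1 = 11, so the proportions are 0.0909, 0.0909, 0.0909, 0.0909, 0.0909, 0.1818, 0.0909, 0.0909, 0.0909, 0.0909 (working shown to 4 dp, full precision carried).
D = 0.0909² + 0.0909² + 0.0909² + 0.0909² + 0.0909² + 0.1818² + 0.0909² + 0.0909² + 0.0909² + 0.0909² = 0.0083 + 0.0083 + 0.0083 + 0.0083 + 0.0083 + 0.0331 + 0.0083 + 0.0083 + 0.0083 + 0.0083 = 0.1074.
To 2 decimal places, D = 0.11.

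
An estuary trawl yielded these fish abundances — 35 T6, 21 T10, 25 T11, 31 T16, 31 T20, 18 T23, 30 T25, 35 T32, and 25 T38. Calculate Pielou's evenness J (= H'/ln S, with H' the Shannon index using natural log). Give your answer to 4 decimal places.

0.9903

Total N = 35+21+25+31+31+18+30+35+25 = 251, so the proportions are 0.139442, 0.083665, 0.099602, 0.123506, 0.123506, 0.071713, 0.119522, 0.139442, 0.099602 (working shown to 6 dp, full precision carried).
H' = −Σ pᵢ ln pᵢ = −((-0.274716) + (-0.207568) + (-0.229739) + (-0.258309) + (-0.258309) + (-0.188970) + (-0.253895) + (-0.274716) + (-0.229739)) = 2.175959.
With S = 9 species, ln S = 2.197225, so J = 2.175959/2.197225 = 0.990322, i.e. 0.9903 to 4 decimal places.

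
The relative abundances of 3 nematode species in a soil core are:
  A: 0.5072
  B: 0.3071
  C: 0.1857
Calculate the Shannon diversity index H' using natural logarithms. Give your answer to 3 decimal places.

1.020

Each pᵢ ln pᵢ term (working shown to 5 dp, full precision carried): 0.5072×(-0.67885)=-0.34431, 0.3071×(-1.18058)=-0.36256, 0.1857×(-1.68362)=-0.31265.
Sum = -1.01952, so H' = 1.020.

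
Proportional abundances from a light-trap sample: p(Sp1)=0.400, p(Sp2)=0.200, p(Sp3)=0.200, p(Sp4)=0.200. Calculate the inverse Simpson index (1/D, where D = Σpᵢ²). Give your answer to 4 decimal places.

3.5714

D = 0.4² + 0.2² + 0.2² + 0.2² = 0.16000000 + 0.04000000 + 0.04000000 + 0.04000000 = 0.28000000 (working shown to 8 dp, full precision carried).
So 1/D = 3.571429, i.e. 3.5714 to 4 decimal places.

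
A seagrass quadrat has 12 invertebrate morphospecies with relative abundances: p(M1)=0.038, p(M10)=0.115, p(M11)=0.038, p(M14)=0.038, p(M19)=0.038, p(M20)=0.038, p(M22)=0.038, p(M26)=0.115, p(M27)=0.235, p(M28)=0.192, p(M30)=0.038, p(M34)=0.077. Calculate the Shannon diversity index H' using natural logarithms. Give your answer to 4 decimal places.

Each pᵢ ln pᵢ term (working shown to 6 dp, full precision carried): 0.038×(-3.270169)=-0.124266, 0.115×(-2.162823)=-0.248725, 0.038×(-3.270169)=-0.124266, 0.038×(-3.270169)=-0.124266, 0.038×(-3.270169)=-0.124266, 0.038×(-3.270169)=-0.124266, 0.038×(-3.270169)=-0.124266, 0.115×(-2.162823)=-0.248725, 0.235×(-1.448170)=-0.340320, 0.192×(-1.650260)=-0.316850, 0.038×(-3.270169)=-0.124266, 0.077×(-2.563950)=-0.197424.
Sum = -2.221908, so H' = 2.2219.

2.2219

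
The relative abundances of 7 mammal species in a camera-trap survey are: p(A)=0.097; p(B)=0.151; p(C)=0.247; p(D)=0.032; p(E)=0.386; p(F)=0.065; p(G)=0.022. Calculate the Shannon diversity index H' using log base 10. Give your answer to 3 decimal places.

Each pᵢ log₁₀ pᵢ term (working shown to 5 dp, full precision carried): 0.097×(-1.01323)=-0.09828, 0.151×(-0.82102)=-0.12397, 0.247×(-0.60730)=-0.15000, 0.032×(-1.49485)=-0.04784, 0.386×(-0.41341)=-0.15958, 0.065×(-1.18709)=-0.07716, 0.022×(-1.65758)=-0.03647.
Sum = -0.69330, so H' = 0.693.

0.693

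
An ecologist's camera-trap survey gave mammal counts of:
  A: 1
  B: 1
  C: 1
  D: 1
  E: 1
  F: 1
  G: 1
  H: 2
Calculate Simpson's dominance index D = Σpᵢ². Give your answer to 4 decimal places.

Total N = 1+1+1+1+1+1+1+2 = 9, so the proportions are 0.111111, 0.111111, 0.111111, 0.111111, 0.111111, 0.111111, 0.111111, 0.222222 (working shown to 6 dp, full precision carried).
D = 0.111111² + 0.111111² + 0.111111² + 0.111111² + 0.111111² + 0.111111² + 0.111111² + 0.222222² = 0.012346 + 0.012346 + 0.012346 + 0.012346 + 0.012346 + 0.012346 + 0.012346 + 0.049383 = 0.135802.
To 4 decimal places, D = 0.1358.

0.1358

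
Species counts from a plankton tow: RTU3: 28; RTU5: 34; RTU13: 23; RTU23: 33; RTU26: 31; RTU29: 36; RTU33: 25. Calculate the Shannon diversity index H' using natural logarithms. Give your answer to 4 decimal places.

Total N = 28+34+23+33+31+36+25 = 210, so the proportions are 0.133333, 0.161905, 0.109524, 0.157143, 0.147619, 0.171429, 0.119048 (working shown to 6 dp, full precision carried).
Each pᵢ ln pᵢ term: 0.133333×(-2.014903)=-0.268654, 0.161905×(-1.820747)=-0.294788, 0.109524×(-2.211613)=-0.242224, 0.157143×(-1.850600)=-0.290809, 0.147619×(-1.913120)=-0.282413, 0.171429×(-1.763589)=-0.302329, 0.119048×(-2.128232)=-0.253361.
Sum = -1.934578, so H' = 1.9346.

1.9346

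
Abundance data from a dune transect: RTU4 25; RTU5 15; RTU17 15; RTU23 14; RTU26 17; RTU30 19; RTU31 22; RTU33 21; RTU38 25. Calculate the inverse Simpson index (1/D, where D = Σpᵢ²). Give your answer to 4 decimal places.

8.6226

Total N = 25+15+15+14+17+19+22+21+25 = 173, so the proportions are 0.14450867, 0.0867052, 0.0867052, 0.08092486, 0.0982659, 0.10982659, 0.12716763, 0.12138728, 0.14450867 (working shown to 8 dp, full precision carried).
D = 0.14450867² + 0.0867052² + 0.0867052² + 0.08092486² + 0.0982659² + 0.10982659² + 0.12716763² + 0.12138728² + 0.14450867² = 0.02088276 + 0.00751779 + 0.00751779 + 0.00654883 + 0.00965619 + 0.01206188 + 0.01617161 + 0.01473487 + 0.02088276 = 0.11597447.
So 1/D = 8.622587, i.e. 8.6226 to 4 decimal places.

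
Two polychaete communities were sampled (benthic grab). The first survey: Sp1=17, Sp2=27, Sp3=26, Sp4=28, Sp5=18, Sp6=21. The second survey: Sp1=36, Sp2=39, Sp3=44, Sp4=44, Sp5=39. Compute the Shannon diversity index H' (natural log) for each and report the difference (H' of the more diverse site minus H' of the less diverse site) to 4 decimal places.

The first survey: N=137, proportions 0.124088, 0.19708, 0.189781, 0.20438, 0.131387, 0.153285, giving H' = 1.773075 (working shown to 6 dp, full precision carried).
The second survey: N=202, proportions 0.178218, 0.193069, 0.217822, 0.217822, 0.193069, giving H' = 1.606420.
Difference = |1.773075 − 1.606420| = 0.166655, i.e. 0.1667 to 4 decimal places.

0.1667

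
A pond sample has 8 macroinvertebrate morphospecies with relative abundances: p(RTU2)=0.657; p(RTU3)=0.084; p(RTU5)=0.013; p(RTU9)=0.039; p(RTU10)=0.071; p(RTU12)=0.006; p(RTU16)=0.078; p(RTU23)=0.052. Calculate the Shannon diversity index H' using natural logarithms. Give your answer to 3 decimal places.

Each pᵢ ln pᵢ term (working shown to 5 dp, full precision carried): 0.657×(-0.42007)=-0.27599, 0.084×(-2.47694)=-0.20806, 0.013×(-4.34281)=-0.05646, 0.039×(-3.24419)=-0.12652, 0.071×(-2.64508)=-0.18780, 0.006×(-5.11600)=-0.03070, 0.078×(-2.55105)=-0.19898, 0.052×(-2.95651)=-0.15374.
Sum = -1.23825, so H' = 1.238.

1.238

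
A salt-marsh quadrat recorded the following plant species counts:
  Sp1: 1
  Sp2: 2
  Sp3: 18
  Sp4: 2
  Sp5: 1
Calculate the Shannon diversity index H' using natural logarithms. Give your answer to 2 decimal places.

Total N = 1+2+18+2+1 = 24, so the proportions are 0.0417, 0.0833, 0.75, 0.0833, 0.0417 (working shown to 4 dp, full precision carried).
Each pᵢ ln pᵢ term: 0.0417×(-3.1781)=-0.1324, 0.0833×(-2.4849)=-0.2071, 0.75×(-0.2877)=-0.2158, 0.0833×(-2.4849)=-0.2071, 0.0417×(-3.1781)=-0.1324.
Sum = -0.8948, so H' = 0.89.

0.89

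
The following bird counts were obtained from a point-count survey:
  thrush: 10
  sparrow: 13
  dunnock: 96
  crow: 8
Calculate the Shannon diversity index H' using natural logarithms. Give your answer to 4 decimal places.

Total N = 10+13+96+8 = 127, so the proportions are 0.07874, 0.102362, 0.755906, 0.062992 (working shown to 6 dp, full precision carried).
Each pᵢ ln pᵢ term: 0.07874×(-2.541602)=-0.200126, 0.102362×(-2.279238)=-0.233308, 0.755906×(-0.279839)=-0.211532, 0.062992×(-2.764746)=-0.174157.
Sum = -0.819123, so H' = 0.8191.

0.8191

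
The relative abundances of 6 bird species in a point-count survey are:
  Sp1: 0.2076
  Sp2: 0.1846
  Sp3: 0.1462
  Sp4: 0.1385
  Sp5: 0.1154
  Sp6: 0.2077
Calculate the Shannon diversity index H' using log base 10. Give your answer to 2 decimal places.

0.77

Each pᵢ log₁₀ pᵢ term (working shown to 4 dp, full precision carried): 0.2076×(-0.6828)=-0.1417, 0.1846×(-0.7338)=-0.1355, 0.1462×(-0.8351)=-0.1221, 0.1385×(-0.8586)=-0.1189, 0.1154×(-0.9378)=-0.1082, 0.2077×(-0.6826)=-0.1418.
Sum = -0.7682, so H' = 0.77.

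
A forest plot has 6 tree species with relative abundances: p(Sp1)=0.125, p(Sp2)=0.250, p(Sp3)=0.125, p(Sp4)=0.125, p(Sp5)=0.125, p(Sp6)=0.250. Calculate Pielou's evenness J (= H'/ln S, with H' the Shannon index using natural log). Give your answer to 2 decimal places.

0.97

H' = −Σ pᵢ ln pᵢ = −((-0.2599) + (-0.3466) + (-0.2599) + (-0.2599) + (-0.2599) + (-0.3466)) = 1.7329 (working shown to 4 dp, full precision carried).
With S = 6 species, ln S = 1.7918, so J = 1.7329/1.7918 = 0.9671, i.e. 0.97 to 2 decimal places.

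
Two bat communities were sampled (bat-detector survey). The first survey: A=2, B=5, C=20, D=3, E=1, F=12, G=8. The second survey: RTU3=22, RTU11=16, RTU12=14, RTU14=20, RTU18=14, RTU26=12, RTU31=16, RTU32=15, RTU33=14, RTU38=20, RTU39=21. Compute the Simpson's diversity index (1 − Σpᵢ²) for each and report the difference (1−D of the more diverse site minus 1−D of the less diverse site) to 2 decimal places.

0.15

The first survey: N=51, proportions 0.03922, 0.09804, 0.39216, 0.05882, 0.01961, 0.23529, 0.15686, giving 1−D = 0.75125 (working shown to 5 dp, full precision carried).
The second survey: N=184, proportions 0.11957, 0.08696, 0.07609, 0.1087, 0.07609, 0.06522, 0.08696, 0.08152, 0.07609, 0.1087, 0.11413, giving 1−D = 0.90566.
Difference = |0.75125 − 0.90566| = 0.15441, i.e. 0.15 to 2 decimal places.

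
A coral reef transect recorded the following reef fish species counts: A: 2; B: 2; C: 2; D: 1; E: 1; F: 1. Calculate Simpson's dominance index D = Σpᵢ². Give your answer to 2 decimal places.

Total N = 2+2+2+1+1+1 = 9, so the proportions are 0.2222, 0.2222, 0.2222, 0.1111, 0.1111, 0.1111 (working shown to 4 dp, full precision carried).
D = 0.2222² + 0.2222² + 0.2222² + 0.1111² + 0.1111² + 0.1111² = 0.0494 + 0.0494 + 0.0494 + 0.0123 + 0.0123 + 0.0123 = 0.1852.
To 2 decimal places, D = 0.19.

0.19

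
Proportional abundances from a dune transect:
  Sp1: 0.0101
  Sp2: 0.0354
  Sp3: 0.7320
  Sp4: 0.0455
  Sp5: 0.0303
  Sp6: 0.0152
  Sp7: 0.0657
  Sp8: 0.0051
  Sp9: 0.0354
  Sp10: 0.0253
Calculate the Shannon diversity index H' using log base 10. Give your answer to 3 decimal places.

0.487

Each pᵢ log₁₀ pᵢ term (working shown to 5 dp, full precision carried): 0.0101×(-1.99568)=-0.02016, 0.0354×(-1.45100)=-0.05137, 0.732×(-0.13549)=-0.09918, 0.0455×(-1.34199)=-0.06106, 0.0303×(-1.51856)=-0.04601, 0.0152×(-1.81816)=-0.02764, 0.0657×(-1.18243)=-0.07769, 0.0051×(-2.29243)=-0.01169, 0.0354×(-1.45100)=-0.05137, 0.0253×(-1.59688)=-0.04040.
Sum = -0.48655, so H' = 0.487.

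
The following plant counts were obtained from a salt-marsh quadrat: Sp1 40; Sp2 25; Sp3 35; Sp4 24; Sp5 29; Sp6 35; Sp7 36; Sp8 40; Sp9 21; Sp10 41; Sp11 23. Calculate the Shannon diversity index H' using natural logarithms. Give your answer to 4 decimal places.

2.3717

Total N = 40+25+35+24+29+35+36+40+21+41+23 = 349, so the proportions are 0.114613, 0.071633, 0.100287, 0.068768, 0.083095, 0.100287, 0.103152, 0.114613, 0.060172, 0.117479, 0.065903 (working shown to 6 dp, full precision carried).
Each pᵢ ln pᵢ term: 0.114613×(-2.166192)=-0.248274, 0.071633×(-2.636196)=-0.188839, 0.100287×(-2.299724)=-0.230631, 0.068768×(-2.677018)=-0.184093, 0.083095×(-2.487776)=-0.206721, 0.100287×(-2.299724)=-0.230631, 0.103152×(-2.271553)=-0.234315, 0.114613×(-2.166192)=-0.248274, 0.060172×(-2.810549)=-0.169116, 0.117479×(-2.141500)=-0.251580, 0.065903×(-2.719578)=-0.179227.
Sum = -2.371702, so H' = 2.3717.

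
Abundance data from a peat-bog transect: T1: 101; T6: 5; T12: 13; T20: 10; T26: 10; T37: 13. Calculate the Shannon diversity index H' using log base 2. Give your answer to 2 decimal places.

1.68

Total N = 101+5+13+10+10+13 = 152, so the proportions are 0.6645, 0.0329, 0.0855, 0.0658, 0.0658, 0.0855 (working shown to 4 dp, full precision carried).
Each pᵢ log₂ pᵢ term: 0.6645×(-0.5897)=-0.3919, 0.0329×(-4.9260)=-0.1620, 0.0855×(-3.5475)=-0.3034, 0.0658×(-3.9260)=-0.2583, 0.0658×(-3.9260)=-0.2583, 0.0855×(-3.5475)=-0.3034.
Sum = -1.6773, so H' = 1.68.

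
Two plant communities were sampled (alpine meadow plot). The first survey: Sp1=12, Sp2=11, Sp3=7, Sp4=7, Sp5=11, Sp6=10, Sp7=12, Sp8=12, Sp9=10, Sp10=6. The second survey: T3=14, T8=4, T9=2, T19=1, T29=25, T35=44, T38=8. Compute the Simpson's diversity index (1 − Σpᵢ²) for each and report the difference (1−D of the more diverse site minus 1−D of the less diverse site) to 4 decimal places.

0.1910

The first survey: N=98, proportions 0.122449, 0.112245, 0.071429, 0.071429, 0.112245, 0.102041, 0.122449, 0.122449, 0.102041, 0.061224, giving 1−D = 0.895044 (working shown to 6 dp, full precision carried).
The second survey: N=98, proportions 0.142857, 0.040816, 0.020408, 0.010204, 0.255102, 0.44898, 0.081633, giving 1−D = 0.704082.
Difference = |0.895044 − 0.704082| = 0.190962, i.e. 0.1910 to 4 decimal places.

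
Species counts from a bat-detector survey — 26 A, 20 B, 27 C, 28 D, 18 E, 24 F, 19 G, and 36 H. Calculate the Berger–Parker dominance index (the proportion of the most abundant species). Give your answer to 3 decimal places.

Total N = 26+20+27+28+18+24+19+36 = 198, so the proportions are 0.13131, 0.10101, 0.13636, 0.14141, 0.09091, 0.12121, 0.09596, 0.18182 (working shown to 5 dp, full precision carried).
The largest proportion is 0.18182, i.e. d = 0.182 to 3 decimal places.

0.182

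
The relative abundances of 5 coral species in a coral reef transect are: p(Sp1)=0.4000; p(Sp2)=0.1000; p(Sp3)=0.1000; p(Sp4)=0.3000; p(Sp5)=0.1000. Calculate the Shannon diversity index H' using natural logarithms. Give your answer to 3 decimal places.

Each pᵢ ln pᵢ term (working shown to 5 dp, full precision carried): 0.4×(-0.91629)=-0.36652, 0.1×(-2.30259)=-0.23026, 0.1×(-2.30259)=-0.23026, 0.3×(-1.20397)=-0.36119, 0.1×(-2.30259)=-0.23026.
Sum = -1.41848, so H' = 1.418.

1.418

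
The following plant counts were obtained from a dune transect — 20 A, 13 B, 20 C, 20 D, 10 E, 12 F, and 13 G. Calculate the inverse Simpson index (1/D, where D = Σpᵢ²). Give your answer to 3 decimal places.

Total N = 20+13+20+20+10+12+13 = 108, so the proportions are 0.1851852, 0.1203704, 0.1851852, 0.1851852, 0.0925926, 0.1111111, 0.1203704 (working shown to 7 dp, full precision carried).
D = 0.1851852² + 0.1203704² + 0.1851852² + 0.1851852² + 0.0925926² + 0.1111111² + 0.1203704² = 0.0342936 + 0.0144890 + 0.0342936 + 0.0342936 + 0.0085734 + 0.0123457 + 0.0144890 = 0.1527778.
So 1/D = 6.54545, i.e. 6.545 to 3 decimal places.

6.545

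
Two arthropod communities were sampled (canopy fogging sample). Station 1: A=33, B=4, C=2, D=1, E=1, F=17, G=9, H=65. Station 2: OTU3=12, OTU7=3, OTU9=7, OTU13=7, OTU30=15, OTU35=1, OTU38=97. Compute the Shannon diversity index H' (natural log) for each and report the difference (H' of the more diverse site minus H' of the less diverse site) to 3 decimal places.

Station 1: N=132, proportions 0.25, 0.0303, 0.01515, 0.00758, 0.00758, 0.12879, 0.06818, 0.49242, giving H' = 1.38590 (working shown to 5 dp, full precision carried).
Station 2: N=142, proportions 0.08451, 0.02113, 0.0493, 0.0493, 0.10563, 0.00704, 0.6831, giving H' = 1.11973.
Difference = |1.38590 − 1.11973| = 0.26617, i.e. 0.266 to 3 decimal places.

0.266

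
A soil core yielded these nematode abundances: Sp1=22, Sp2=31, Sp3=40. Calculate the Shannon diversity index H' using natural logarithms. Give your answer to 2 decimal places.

1.07

Total N = 22+31+40 = 93, so the proportions are 0.2366, 0.3333, 0.4301 (working shown to 4 dp, full precision carried).
Each pᵢ ln pᵢ term: 0.2366×(-1.4416)=-0.3410, 0.3333×(-1.0986)=-0.3662, 0.4301×(-0.8437)=-0.3629.
Sum = -1.0701, so H' = 1.07.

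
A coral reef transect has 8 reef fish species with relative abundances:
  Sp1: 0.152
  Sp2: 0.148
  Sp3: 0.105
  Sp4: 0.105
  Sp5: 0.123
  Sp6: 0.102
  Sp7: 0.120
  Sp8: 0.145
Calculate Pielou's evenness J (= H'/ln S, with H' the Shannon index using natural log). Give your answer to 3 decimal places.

H' = −Σ pᵢ ln pᵢ = −((-0.28635) + (-0.28276) + (-0.23665) + (-0.23665) + (-0.25776) + (-0.23284) + (-0.25443) + (-0.28000)) = 2.06744 (working shown to 5 dp, full precision carried).
With S = 8 species, ln S = 2.07944, so J = 2.06744/2.07944 = 0.99423, i.e. 0.994 to 3 decimal places.

0.994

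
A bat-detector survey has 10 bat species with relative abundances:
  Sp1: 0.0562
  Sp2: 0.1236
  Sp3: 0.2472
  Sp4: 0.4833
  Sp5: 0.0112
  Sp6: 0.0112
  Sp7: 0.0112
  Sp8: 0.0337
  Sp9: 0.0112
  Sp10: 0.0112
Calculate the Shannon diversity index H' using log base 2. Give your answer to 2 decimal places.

Each pᵢ log₂ pᵢ term (working shown to 4 dp, full precision carried): 0.0562×(-4.1533)=-0.2334, 0.1236×(-3.0162)=-0.3728, 0.2472×(-2.0162)=-0.4984, 0.4833×(-1.0490)=-0.5070, 0.0112×(-6.4804)=-0.0726, 0.0112×(-6.4804)=-0.0726, 0.0112×(-6.4804)=-0.0726, 0.0337×(-4.8911)=-0.1648, 0.0112×(-6.4804)=-0.0726, 0.0112×(-6.4804)=-0.0726.
Sum = -2.1394, so H' = 2.14.

2.14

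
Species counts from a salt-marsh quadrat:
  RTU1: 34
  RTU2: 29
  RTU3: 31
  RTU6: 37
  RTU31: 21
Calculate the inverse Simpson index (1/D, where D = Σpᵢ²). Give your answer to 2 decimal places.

4.85

Total N = 34+29+31+37+21 = 152, so the proportions are 0.223684, 0.190789, 0.203947, 0.243421, 0.138158 (working shown to 6 dp, full precision carried).
D = 0.223684² + 0.190789² + 0.203947² + 0.243421² + 0.138158² = 0.050035 + 0.036401 + 0.041595 + 0.059254 + 0.019088 = 0.206371.
So 1/D = 4.8456, i.e. 4.85 to 2 decimal places.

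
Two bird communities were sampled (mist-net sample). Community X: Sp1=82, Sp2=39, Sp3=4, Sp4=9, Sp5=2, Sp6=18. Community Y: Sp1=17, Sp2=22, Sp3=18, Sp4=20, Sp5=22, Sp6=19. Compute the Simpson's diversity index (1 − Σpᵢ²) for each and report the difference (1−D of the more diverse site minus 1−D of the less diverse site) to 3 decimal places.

0.197

Community X: N=154, proportions 0.53247, 0.25325, 0.02597, 0.05844, 0.01299, 0.11688, giving 1−D = 0.63442 (working shown to 5 dp, full precision carried).
Community Y: N=118, proportions 0.14407, 0.18644, 0.15254, 0.16949, 0.18644, 0.16102, giving 1−D = 0.83180.
Difference = |0.63442 − 0.83180| = 0.19738, i.e. 0.197 to 3 decimal places.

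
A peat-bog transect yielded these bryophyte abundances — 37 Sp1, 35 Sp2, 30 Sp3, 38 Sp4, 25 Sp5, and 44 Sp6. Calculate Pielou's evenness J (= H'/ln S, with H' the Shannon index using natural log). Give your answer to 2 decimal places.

Total N = 37+35+30+38+25+44 = 209, so the proportions are 0.177, 0.1675, 0.1435, 0.1818, 0.1196, 0.2105 (working shown to 4 dp, full precision carried).
H' = −Σ pᵢ ln pᵢ = −((-0.3065) + (-0.2993) + (-0.2786) + (-0.3100) + (-0.2540) + (-0.3280)) = 1.7764.
With S = 6 species, ln S = 1.7918, so J = 1.7764/1.7918 = 0.9914, i.e. 0.99 to 2 decimal places.

0.99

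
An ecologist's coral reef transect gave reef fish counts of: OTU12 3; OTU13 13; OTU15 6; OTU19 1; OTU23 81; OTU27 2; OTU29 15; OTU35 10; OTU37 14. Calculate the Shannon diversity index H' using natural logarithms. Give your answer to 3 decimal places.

1.492

Total N = 3+13+6+1+81+2+15+10+14 = 145, so the proportions are 0.02069, 0.08966, 0.04138, 0.0069, 0.55862, 0.01379, 0.10345, 0.06897, 0.09655 (working shown to 5 dp, full precision carried).
Each pᵢ ln pᵢ term: 0.02069×(-3.87812)=-0.08024, 0.08966×(-2.41178)=-0.21623, 0.04138×(-3.18497)=-0.13179, 0.0069×(-4.97673)=-0.03432, 0.55862×(-0.58228)=-0.32528, 0.01379×(-4.28359)=-0.05908, 0.10345×(-2.26868)=-0.23469, 0.06897×(-2.67415)=-0.18442, 0.09655×(-2.33768)=-0.22571.
Sum = -1.49176, so H' = 1.492.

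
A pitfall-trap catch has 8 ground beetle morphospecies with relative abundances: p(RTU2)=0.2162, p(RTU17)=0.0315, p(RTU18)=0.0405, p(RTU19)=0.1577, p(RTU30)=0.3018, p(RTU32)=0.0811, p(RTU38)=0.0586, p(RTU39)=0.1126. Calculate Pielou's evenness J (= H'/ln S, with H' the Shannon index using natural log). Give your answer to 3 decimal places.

H' = −Σ pᵢ ln pᵢ = −((-0.33112) + (-0.10892) + (-0.12986) + (-0.29128) + (-0.36155) + (-0.20373) + (-0.16625) + (-0.24591)) = 1.83862 (working shown to 5 dp, full precision carried).
With S = 8 species, ln S = 2.07944, so J = 1.83862/2.07944 = 0.88419, i.e. 0.884 to 3 decimal places.

0.884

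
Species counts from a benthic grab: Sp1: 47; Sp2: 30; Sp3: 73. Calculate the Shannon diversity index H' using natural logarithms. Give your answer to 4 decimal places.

Total N = 47+30+73 = 150, so the proportions are 0.313333, 0.2, 0.486667 (working shown to 6 dp, full precision carried).
Each pᵢ ln pᵢ term: 0.313333×(-1.160488)=-0.363619, 0.2×(-1.609438)=-0.321888, 0.486667×(-0.720176)=-0.350486.
Sum = -1.035993, so H' = 1.0360.

1.0360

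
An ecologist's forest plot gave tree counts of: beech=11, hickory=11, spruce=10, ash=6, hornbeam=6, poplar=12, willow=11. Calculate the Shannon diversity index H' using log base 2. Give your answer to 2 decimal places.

Total N = 11+11+10+6+6+12+11 = 67, so the proportions are 0.1642, 0.1642, 0.1493, 0.0896, 0.0896, 0.1791, 0.1642 (working shown to 4 dp, full precision carried).
Each pᵢ log₂ pᵢ term: 0.1642×(-2.6067)=-0.4280, 0.1642×(-2.6067)=-0.4280, 0.1493×(-2.7442)=-0.4096, 0.0896×(-3.4811)=-0.3117, 0.0896×(-3.4811)=-0.3117, 0.1791×(-2.4811)=-0.4444, 0.1642×(-2.6067)=-0.4280.
Sum = -2.7613, so H' = 2.76.

2.76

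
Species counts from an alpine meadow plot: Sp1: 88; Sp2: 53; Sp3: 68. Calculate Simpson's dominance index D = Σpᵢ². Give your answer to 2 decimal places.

Total N = 88+53+68 = 209, so the proportions are 0.4211, 0.2536, 0.3254 (working shown to 4 dp, full precision carried).
D = 0.4211² + 0.2536² + 0.3254² = 0.1773 + 0.0643 + 0.1059 = 0.3475.
To 2 decimal places, D = 0.35.

0.35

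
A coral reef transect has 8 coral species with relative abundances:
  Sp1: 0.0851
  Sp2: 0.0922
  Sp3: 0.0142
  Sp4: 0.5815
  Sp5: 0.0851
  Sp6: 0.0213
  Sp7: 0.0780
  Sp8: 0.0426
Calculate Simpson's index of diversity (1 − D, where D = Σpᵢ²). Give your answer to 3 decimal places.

D = 0.0851² + 0.0922² + 0.0142² + 0.5815² + 0.0851² + 0.0213² + 0.078² + 0.0426² = 0.00724 + 0.00850 + 0.00020 + 0.33814 + 0.00724 + 0.00045 + 0.00608 + 0.00181 = 0.36968 (working shown to 5 dp, full precision carried).
So 1 − D = 0.63032, i.e. 0.630 to 3 decimal places.

0.630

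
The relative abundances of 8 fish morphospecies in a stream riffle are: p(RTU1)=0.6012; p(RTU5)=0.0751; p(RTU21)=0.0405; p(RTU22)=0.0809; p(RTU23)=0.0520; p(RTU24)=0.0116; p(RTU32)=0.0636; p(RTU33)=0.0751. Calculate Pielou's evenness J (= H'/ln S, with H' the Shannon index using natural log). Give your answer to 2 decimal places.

H' = −Σ pᵢ ln pᵢ = −((-0.3059) + (-0.1944) + (-0.1299) + (-0.2034) + (-0.1537) + (-0.0517) + (-0.1752) + (-0.1944)) = 1.4087 (working shown to 4 dp, full precision carried).
With S = 8 species, ln S = 2.0794, so J = 1.4087/2.0794 = 0.6774, i.e. 0.68 to 2 decimal places.

0.68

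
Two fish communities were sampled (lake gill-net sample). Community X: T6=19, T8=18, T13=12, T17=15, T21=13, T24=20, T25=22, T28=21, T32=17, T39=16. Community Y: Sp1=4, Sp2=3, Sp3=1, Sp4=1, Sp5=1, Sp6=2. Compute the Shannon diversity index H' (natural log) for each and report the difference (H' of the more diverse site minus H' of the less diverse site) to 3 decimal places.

Community X: N=173, proportions 0.10983, 0.10405, 0.06936, 0.08671, 0.07514, 0.11561, 0.12717, 0.12139, 0.09827, 0.09249, giving H' = 2.28547 (working shown to 5 dp, full precision carried).
Community Y: N=12, proportions 0.33333, 0.25, 0.08333, 0.08333, 0.08333, 0.16667, giving H' = 1.63263.
Difference = |2.28547 − 1.63263| = 0.65284, i.e. 0.653 to 3 decimal places.

0.653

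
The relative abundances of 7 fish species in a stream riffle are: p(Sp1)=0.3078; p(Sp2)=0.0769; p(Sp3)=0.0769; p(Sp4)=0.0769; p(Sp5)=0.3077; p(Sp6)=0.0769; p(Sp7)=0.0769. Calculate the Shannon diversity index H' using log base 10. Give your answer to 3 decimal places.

Each pᵢ log₁₀ pᵢ term (working shown to 5 dp, full precision carried): 0.3078×(-0.51173)=-0.15751, 0.0769×(-1.11407)=-0.08567, 0.0769×(-1.11407)=-0.08567, 0.0769×(-1.11407)=-0.08567, 0.3077×(-0.51187)=-0.15750, 0.0769×(-1.11407)=-0.08567, 0.0769×(-1.11407)=-0.08567.
Sum = -0.74338, so H' = 0.743.

0.743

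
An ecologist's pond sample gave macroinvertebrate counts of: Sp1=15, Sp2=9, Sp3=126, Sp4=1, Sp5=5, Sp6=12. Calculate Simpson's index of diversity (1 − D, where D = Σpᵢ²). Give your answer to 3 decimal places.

0.421

Total N = 15+9+126+1+5+12 = 168, so the proportions are 0.08929, 0.05357, 0.75, 0.00595, 0.02976, 0.07143 (working shown to 5 dp, full precision carried).
D = 0.08929² + 0.05357² + 0.75² + 0.00595² + 0.02976² + 0.07143² = 0.00797 + 0.00287 + 0.56250 + 0.00004 + 0.00089 + 0.00510 = 0.57937.
So 1 − D = 0.42063, i.e. 0.421 to 3 decimal places.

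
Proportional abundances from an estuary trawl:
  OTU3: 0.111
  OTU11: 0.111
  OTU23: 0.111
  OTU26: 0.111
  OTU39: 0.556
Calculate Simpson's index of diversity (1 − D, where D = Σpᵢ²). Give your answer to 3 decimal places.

0.642

D = 0.111² + 0.111² + 0.111² + 0.111² + 0.556² = 0.01232 + 0.01232 + 0.01232 + 0.01232 + 0.30914 = 0.35842 (working shown to 5 dp, full precision carried).
So 1 − D = 0.64158, i.e. 0.642 to 3 decimal places.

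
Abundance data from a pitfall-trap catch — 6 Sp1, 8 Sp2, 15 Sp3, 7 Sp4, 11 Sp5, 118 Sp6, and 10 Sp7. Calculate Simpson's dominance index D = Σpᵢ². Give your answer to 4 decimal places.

0.4741

Total N = 6+8+15+7+11+118+10 = 175, so the proportions are 0.034286, 0.045714, 0.085714, 0.04, 0.062857, 0.674286, 0.057143 (working shown to 6 dp, full precision carried).
D = 0.034286² + 0.045714² + 0.085714² + 0.04² + 0.062857² + 0.674286² + 0.057143² = 0.001176 + 0.002090 + 0.007347 + 0.001600 + 0.003951 + 0.454661 + 0.003265 = 0.474090.
To 4 decimal places, D = 0.4741.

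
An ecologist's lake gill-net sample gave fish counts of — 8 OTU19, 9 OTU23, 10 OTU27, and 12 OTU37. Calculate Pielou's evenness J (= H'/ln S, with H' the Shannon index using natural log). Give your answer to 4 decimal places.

Total N = 8+9+10+12 = 39, so the proportions are 0.205128, 0.230769, 0.25641, 0.307692 (working shown to 6 dp, full precision carried).
H' = −Σ pᵢ ln pᵢ = −((-0.324948) + (-0.338385) + (-0.348968) + (-0.362663)) = 1.374965.
With S = 4 species, ln S = 1.386294, so J = 1.374965/1.386294 = 0.991827, i.e. 0.9918 to 4 decimal places.

0.9918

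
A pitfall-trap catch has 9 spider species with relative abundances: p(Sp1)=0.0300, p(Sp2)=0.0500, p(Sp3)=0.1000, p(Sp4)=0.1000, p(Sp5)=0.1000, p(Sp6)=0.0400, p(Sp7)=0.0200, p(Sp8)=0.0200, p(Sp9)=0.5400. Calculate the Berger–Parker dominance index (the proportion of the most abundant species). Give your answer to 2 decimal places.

The largest proportion is 0.54, i.e. d = 0.54 to 2 decimal places.

0.54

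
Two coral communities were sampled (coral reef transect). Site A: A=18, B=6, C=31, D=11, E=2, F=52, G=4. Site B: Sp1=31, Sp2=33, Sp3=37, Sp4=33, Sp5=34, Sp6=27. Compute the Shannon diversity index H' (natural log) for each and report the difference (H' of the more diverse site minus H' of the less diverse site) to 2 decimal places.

Site A: N=124, proportions 0.1452, 0.0484, 0.25, 0.0887, 0.0161, 0.4194, 0.0323, giving H' = 1.5299 (working shown to 4 dp, full precision carried).
Site B: N=195, proportions 0.159, 0.1692, 0.1897, 0.1692, 0.1744, 0.1385, giving H' = 1.7873.
Difference = |1.5299 − 1.7873| = 0.2574, i.e. 0.26 to 2 decimal places.

0.26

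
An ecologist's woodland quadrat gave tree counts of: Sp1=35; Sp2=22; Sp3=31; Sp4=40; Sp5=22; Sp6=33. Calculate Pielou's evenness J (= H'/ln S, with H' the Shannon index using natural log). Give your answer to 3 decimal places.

0.987

Total N = 35+22+31+40+22+33 = 183, so the proportions are 0.19126, 0.12022, 0.1694, 0.21858, 0.12022, 0.18033 (working shown to 5 dp, full precision carried).
H' = −Σ pᵢ ln pᵢ = −((-0.31637) + (-0.25468) + (-0.30077) + (-0.33237) + (-0.25468) + (-0.30890)) = 1.76776.
With S = 6 species, ln S = 1.79176, so J = 1.76776/1.79176 = 0.98660, i.e. 0.987 to 3 decimal places.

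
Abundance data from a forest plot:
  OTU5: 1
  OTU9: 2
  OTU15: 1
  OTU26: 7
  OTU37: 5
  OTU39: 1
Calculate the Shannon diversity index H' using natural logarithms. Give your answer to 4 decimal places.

Total N = 1+2+1+7+5+1 = 17, so the proportions are 0.058824, 0.117647, 0.058824, 0.411765, 0.294118, 0.058824 (working shown to 6 dp, full precision carried).
Each pᵢ ln pᵢ term: 0.058824×(-2.833213)=-0.166660, 0.117647×(-2.140066)=-0.251772, 0.058824×(-2.833213)=-0.166660, 0.411765×(-0.887303)=-0.365360, 0.294118×(-1.223775)=-0.359934, 0.058824×(-2.833213)=-0.166660.
Sum = -1.477045, so H' = 1.4770.

1.4770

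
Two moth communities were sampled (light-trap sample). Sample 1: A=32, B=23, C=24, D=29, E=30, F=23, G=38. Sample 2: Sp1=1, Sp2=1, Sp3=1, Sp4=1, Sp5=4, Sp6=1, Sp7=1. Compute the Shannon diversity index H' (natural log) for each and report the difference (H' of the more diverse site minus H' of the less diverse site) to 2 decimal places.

Sample 1: N=199, proportions 0.1608, 0.1156, 0.1206, 0.1457, 0.1508, 0.1156, 0.191, giving H' = 1.9299 (working shown to 4 dp, full precision carried).
Sample 2: N=10, proportions 0.1, 0.1, 0.1, 0.1, 0.4, 0.1, 0.1, giving H' = 1.7481.
Difference = |1.9299 − 1.7481| = 0.1818, i.e. 0.18 to 2 decimal places.

0.18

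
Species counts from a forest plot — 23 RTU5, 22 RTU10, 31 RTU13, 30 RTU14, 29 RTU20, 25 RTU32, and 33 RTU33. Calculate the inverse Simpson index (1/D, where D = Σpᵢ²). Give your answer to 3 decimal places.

Total N = 23+22+31+30+29+25+33 = 193, so the proportions are 0.119171, 0.1139896, 0.1606218, 0.1554404, 0.1502591, 0.1295337, 0.1709845 (working shown to 7 dp, full precision carried).
D = 0.119171² + 0.1139896² + 0.1606218² + 0.1554404² + 0.1502591² + 0.1295337² + 0.1709845² = 0.0142017 + 0.0129936 + 0.0257994 + 0.0241617 + 0.0225778 + 0.0167790 + 0.0292357 = 0.1457489.
So 1/D = 6.86112, i.e. 6.861 to 3 decimal places.

6.861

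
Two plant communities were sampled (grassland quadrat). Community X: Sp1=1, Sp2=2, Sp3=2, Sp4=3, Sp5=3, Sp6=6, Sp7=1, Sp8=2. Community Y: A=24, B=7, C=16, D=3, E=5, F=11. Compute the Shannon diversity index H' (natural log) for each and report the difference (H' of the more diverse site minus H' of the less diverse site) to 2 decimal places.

Community X: N=20, proportions 0.05, 0.1, 0.1, 0.15, 0.15, 0.3, 0.05, 0.1, giving H' = 1.9207 (working shown to 4 dp, full precision carried).
Community Y: N=66, proportions 0.3636, 0.1061, 0.2424, 0.0455, 0.0758, 0.1667, giving H' = 1.5840.
Difference = |1.9207 − 1.5840| = 0.3367, i.e. 0.34 to 2 decimal places.

0.34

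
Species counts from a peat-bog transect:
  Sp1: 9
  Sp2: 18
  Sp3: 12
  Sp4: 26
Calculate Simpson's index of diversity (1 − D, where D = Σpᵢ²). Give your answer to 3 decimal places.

0.710

Total N = 9+18+12+26 = 65, so the proportions are 0.13846, 0.27692, 0.18462, 0.4 (working shown to 5 dp, full precision carried).
D = 0.13846² + 0.27692² + 0.18462² + 0.4² = 0.01917 + 0.07669 + 0.03408 + 0.16000 = 0.28994.
So 1 − D = 0.71006, i.e. 0.710 to 3 decimal places.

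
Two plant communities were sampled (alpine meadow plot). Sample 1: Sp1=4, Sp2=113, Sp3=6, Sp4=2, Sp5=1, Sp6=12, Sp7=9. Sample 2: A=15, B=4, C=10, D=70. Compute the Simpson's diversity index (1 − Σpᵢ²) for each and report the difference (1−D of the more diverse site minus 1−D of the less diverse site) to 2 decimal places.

Sample 1: N=147, proportions 0.02721, 0.76871, 0.04082, 0.01361, 0.0068, 0.08163, 0.06122, giving 1−D = 0.39604 (working shown to 5 dp, full precision carried).
Sample 2: N=99, proportions 0.15152, 0.0404, 0.10101, 0.70707, giving 1−D = 0.46526.
Difference = |0.39604 − 0.46526| = 0.06922, i.e. 0.07 to 2 decimal places.

0.07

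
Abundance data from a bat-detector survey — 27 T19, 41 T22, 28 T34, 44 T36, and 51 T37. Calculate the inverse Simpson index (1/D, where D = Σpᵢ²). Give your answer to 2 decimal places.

Total N = 27+41+28+44+51 = 191, so the proportions are 0.141361, 0.21466, 0.146597, 0.230366, 0.267016 (working shown to 6 dp, full precision carried).
D = 0.141361² + 0.21466² + 0.146597² + 0.230366² + 0.267016² = 0.019983 + 0.046079 + 0.021491 + 0.053069 + 0.071297 = 0.211919.
So 1/D = 4.7188, i.e. 4.72 to 2 decimal places.

4.72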